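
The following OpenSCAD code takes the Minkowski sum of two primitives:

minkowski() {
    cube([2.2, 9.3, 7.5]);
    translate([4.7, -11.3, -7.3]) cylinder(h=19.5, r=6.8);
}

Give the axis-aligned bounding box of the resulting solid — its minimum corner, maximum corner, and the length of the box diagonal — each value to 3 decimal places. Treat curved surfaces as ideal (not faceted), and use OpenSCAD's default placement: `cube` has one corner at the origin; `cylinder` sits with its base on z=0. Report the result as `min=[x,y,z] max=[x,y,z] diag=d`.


A = translate([4.7, -11.3, -7.3]) cylinder(h=19.5, r=6.8) → bbox [-2.1,-18.1,-7.3] .. [11.5,-4.5,12.2]
B = cube([2.2, 9.3, 7.5]) → bbox [0,0,0] .. [2.2,9.3,7.5]
lo = A.lo+B.lo = [-2.1+0, -18.1+0, -7.3+0] = [-2.100,-18.100,-7.300]
hi = A.hi+B.hi = [11.5+2.2, -4.5+9.3, 12.2+7.5] = [13.700,4.800,19.700]
diag = √(15.8²+22.9²+27²) = √1503.05 = 38.769

min=[-2.100,-18.100,-7.300] max=[13.700,4.800,19.700] diag=38.769


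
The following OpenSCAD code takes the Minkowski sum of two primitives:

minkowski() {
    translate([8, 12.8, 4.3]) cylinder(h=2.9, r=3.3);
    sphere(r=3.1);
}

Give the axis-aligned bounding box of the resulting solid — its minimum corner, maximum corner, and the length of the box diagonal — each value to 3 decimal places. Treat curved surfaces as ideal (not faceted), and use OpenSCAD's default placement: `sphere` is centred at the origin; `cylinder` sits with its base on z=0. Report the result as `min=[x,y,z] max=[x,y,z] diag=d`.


A = translate([8, 12.8, 4.3]) cylinder(h=2.9, r=3.3) → bbox [4.7,9.5,4.3] .. [11.3,16.1,7.2]
B = sphere(r=3.1) → bbox [-3.1,-3.1,-3.1] .. [3.1,3.1,3.1]
lo = A.lo+B.lo = [4.7-3.1, 9.5-3.1, 4.3-3.1] = [1.600,6.400,1.200]
hi = A.hi+B.hi = [11.3+3.1, 16.1+3.1, 7.2+3.1] = [14.400,19.200,10.300]
diag = √(12.8²+12.8²+9.1²) = √410.49 = 20.261

min=[1.600,6.400,1.200] max=[14.400,19.200,10.300] diag=20.261


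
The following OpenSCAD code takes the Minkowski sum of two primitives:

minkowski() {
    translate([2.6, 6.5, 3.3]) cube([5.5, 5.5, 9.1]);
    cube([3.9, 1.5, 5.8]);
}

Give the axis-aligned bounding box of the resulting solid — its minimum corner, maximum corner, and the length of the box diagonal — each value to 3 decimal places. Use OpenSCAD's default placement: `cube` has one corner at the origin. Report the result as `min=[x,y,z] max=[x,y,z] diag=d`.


A = translate([2.6, 6.5, 3.3]) cube([5.5, 5.5, 9.1]) → bbox [2.6,6.5,3.3] .. [8.1,12,12.4]
B = cube([3.9, 1.5, 5.8]) → bbox [0,0,0] .. [3.9,1.5,5.8]
lo = A.lo+B.lo = [2.6+0, 6.5+0, 3.3+0] = [2.600,6.500,3.300]
hi = A.hi+B.hi = [8.1+3.9, 12+1.5, 12.4+5.8] = [12.000,13.500,18.200]
diag = √(9.4²+7²+14.9²) = √359.37 = 18.957

min=[2.600,6.500,3.300] max=[12.000,13.500,18.200] diag=18.957


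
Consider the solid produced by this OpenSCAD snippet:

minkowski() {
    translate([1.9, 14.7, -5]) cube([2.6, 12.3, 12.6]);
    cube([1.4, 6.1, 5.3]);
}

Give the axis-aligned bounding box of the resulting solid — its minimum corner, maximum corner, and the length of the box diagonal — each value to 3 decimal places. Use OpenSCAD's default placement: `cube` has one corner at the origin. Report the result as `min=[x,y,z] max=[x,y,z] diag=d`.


min=[1.900,14.700,-5.000] max=[5.900,33.100,12.900] diag=25.980

A = translate([1.9, 14.7, -5]) cube([2.6, 12.3, 12.6]) → bbox [1.9,14.7,-5] .. [4.5,27,7.6]
B = cube([1.4, 6.1, 5.3]) → bbox [0,0,0] .. [1.4,6.1,5.3]
lo = A.lo+B.lo = [1.9+0, 14.7+0, -5+0] = [1.900,14.700,-5.000]
hi = A.hi+B.hi = [4.5+1.4, 27+6.1, 7.6+5.3] = [5.900,33.100,12.900]
diag = √(4²+18.4²+17.9²) = √674.97 = 25.980


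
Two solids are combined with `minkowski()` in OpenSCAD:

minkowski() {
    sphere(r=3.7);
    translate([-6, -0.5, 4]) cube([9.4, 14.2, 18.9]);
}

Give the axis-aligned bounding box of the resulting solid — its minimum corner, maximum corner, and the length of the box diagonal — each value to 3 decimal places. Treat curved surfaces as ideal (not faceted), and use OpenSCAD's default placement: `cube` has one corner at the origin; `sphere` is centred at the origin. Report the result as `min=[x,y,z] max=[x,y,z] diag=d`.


min=[-9.700,-4.200,0.300] max=[7.100,17.400,26.600] diag=37.954

A = translate([-6, -0.5, 4]) cube([9.4, 14.2, 18.9]) → bbox [-6,-0.5,4] .. [3.4,13.7,22.9]
B = sphere(r=3.7) → bbox [-3.7,-3.7,-3.7] .. [3.7,3.7,3.7]
lo = A.lo+B.lo = [-6-3.7, -0.5-3.7, 4-3.7] = [-9.700,-4.200,0.300]
hi = A.hi+B.hi = [3.4+3.7, 13.7+3.7, 22.9+3.7] = [7.100,17.400,26.600]
diag = √(16.8²+21.6²+26.3²) = √1440.49 = 37.954


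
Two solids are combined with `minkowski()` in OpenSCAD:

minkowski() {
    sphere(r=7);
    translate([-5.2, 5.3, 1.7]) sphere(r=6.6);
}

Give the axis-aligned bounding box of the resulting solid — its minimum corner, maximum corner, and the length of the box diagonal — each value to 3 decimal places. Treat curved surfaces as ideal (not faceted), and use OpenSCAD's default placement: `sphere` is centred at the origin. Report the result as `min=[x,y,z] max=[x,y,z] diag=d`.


min=[-18.800,-8.300,-11.900] max=[8.400,18.900,15.300] diag=47.112

A = translate([-5.2, 5.3, 1.7]) sphere(r=6.6) → bbox [-11.8,-1.3,-4.9] .. [1.4,11.9,8.3]
B = sphere(r=7) → bbox [-7,-7,-7] .. [7,7,7]
lo = A.lo+B.lo = [-11.8-7, -1.3-7, -4.9-7] = [-18.800,-8.300,-11.900]
hi = A.hi+B.hi = [1.4+7, 11.9+7, 8.3+7] = [8.400,18.900,15.300]
diag = √(27.2²+27.2²+27.2²) = √2219.52 = 47.112


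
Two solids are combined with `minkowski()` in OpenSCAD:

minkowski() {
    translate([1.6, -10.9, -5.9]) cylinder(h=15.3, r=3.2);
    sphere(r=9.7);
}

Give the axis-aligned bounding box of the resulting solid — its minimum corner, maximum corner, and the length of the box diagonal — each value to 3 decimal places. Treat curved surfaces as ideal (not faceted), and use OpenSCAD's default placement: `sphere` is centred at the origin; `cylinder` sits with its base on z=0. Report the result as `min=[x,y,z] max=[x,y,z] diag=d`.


A = translate([1.6, -10.9, -5.9]) cylinder(h=15.3, r=3.2) → bbox [-1.6,-14.1,-5.9] .. [4.8,-7.7,9.4]
B = sphere(r=9.7) → bbox [-9.7,-9.7,-9.7] .. [9.7,9.7,9.7]
lo = A.lo+B.lo = [-1.6-9.7, -14.1-9.7, -5.9-9.7] = [-11.300,-23.800,-15.600]
hi = A.hi+B.hi = [4.8+9.7, -7.7+9.7, 9.4+9.7] = [14.500,2.000,19.100]
diag = √(25.8²+25.8²+34.7²) = √2535.37 = 50.352

min=[-11.300,-23.800,-15.600] max=[14.500,2.000,19.100] diag=50.352


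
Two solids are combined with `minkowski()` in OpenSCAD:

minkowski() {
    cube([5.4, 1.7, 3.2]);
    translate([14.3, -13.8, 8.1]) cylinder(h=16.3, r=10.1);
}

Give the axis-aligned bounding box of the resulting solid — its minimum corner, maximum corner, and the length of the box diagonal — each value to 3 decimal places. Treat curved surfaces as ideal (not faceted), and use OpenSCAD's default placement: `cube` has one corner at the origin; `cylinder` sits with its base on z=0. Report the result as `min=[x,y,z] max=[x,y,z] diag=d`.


A = translate([14.3, -13.8, 8.1]) cylinder(h=16.3, r=10.1) → bbox [4.2,-23.9,8.1] .. [24.4,-3.7,24.4]
B = cube([5.4, 1.7, 3.2]) → bbox [0,0,0] .. [5.4,1.7,3.2]
lo = A.lo+B.lo = [4.2+0, -23.9+0, 8.1+0] = [4.200,-23.900,8.100]
hi = A.hi+B.hi = [24.4+5.4, -3.7+1.7, 24.4+3.2] = [29.800,-2.000,27.600]
diag = √(25.6²+21.9²+19.5²) = √1515.22 = 38.926

min=[4.200,-23.900,8.100] max=[29.800,-2.000,27.600] diag=38.926


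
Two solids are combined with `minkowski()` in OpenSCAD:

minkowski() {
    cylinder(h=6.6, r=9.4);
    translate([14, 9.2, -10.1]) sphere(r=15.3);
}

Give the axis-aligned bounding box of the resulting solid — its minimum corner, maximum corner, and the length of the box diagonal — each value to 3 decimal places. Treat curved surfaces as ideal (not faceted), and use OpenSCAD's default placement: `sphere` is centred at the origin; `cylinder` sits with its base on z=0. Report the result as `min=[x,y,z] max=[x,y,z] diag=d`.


min=[-10.700,-15.500,-25.400] max=[38.700,33.900,11.800] diag=79.149

A = translate([14, 9.2, -10.1]) sphere(r=15.3) → bbox [-1.3,-6.1,-25.4] .. [29.3,24.5,5.2]
B = cylinder(h=6.6, r=9.4) → bbox [-9.4,-9.4,0] .. [9.4,9.4,6.6]
lo = A.lo+B.lo = [-1.3-9.4, -6.1-9.4, -25.4+0] = [-10.700,-15.500,-25.400]
hi = A.hi+B.hi = [29.3+9.4, 24.5+9.4, 5.2+6.6] = [38.700,33.900,11.800]
diag = √(49.4²+49.4²+37.2²) = √6264.56 = 79.149


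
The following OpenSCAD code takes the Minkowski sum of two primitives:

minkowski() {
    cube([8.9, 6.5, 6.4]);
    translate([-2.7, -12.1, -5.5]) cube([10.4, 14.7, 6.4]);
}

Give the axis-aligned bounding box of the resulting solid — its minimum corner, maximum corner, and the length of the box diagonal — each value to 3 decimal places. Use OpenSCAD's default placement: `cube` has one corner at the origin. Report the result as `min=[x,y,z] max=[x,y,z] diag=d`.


min=[-2.700,-12.100,-5.500] max=[16.600,9.100,7.300] diag=31.397

A = translate([-2.7, -12.1, -5.5]) cube([10.4, 14.7, 6.4]) → bbox [-2.7,-12.1,-5.5] .. [7.7,2.6,0.9]
B = cube([8.9, 6.5, 6.4]) → bbox [0,0,0] .. [8.9,6.5,6.4]
lo = A.lo+B.lo = [-2.7+0, -12.1+0, -5.5+0] = [-2.700,-12.100,-5.500]
hi = A.hi+B.hi = [7.7+8.9, 2.6+6.5, 0.9+6.4] = [16.600,9.100,7.300]
diag = √(19.3²+21.2²+12.8²) = √985.77 = 31.397


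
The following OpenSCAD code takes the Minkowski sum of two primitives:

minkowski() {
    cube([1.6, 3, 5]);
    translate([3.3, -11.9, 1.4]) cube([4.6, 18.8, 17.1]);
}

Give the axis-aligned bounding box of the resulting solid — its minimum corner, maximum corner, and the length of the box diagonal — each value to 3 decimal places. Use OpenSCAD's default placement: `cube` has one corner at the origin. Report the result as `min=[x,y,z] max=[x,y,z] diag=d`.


A = translate([3.3, -11.9, 1.4]) cube([4.6, 18.8, 17.1]) → bbox [3.3,-11.9,1.4] .. [7.9,6.9,18.5]
B = cube([1.6, 3, 5]) → bbox [0,0,0] .. [1.6,3,5]
lo = A.lo+B.lo = [3.3+0, -11.9+0, 1.4+0] = [3.300,-11.900,1.400]
hi = A.hi+B.hi = [7.9+1.6, 6.9+3, 18.5+5] = [9.500,9.900,23.500]
diag = √(6.2²+21.8²+22.1²) = √1002.09 = 31.656

min=[3.300,-11.900,1.400] max=[9.500,9.900,23.500] diag=31.656


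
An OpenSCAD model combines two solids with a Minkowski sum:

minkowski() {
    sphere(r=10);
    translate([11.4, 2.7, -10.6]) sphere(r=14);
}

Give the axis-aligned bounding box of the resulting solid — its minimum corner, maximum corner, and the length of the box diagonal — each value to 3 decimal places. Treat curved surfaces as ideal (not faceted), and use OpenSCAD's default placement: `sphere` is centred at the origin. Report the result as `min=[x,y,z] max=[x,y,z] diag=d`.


A = translate([11.4, 2.7, -10.6]) sphere(r=14) → bbox [-2.6,-11.3,-24.6] .. [25.4,16.7,3.4]
B = sphere(r=10) → bbox [-10,-10,-10] .. [10,10,10]
lo = A.lo+B.lo = [-2.6-10, -11.3-10, -24.6-10] = [-12.600,-21.300,-34.600]
hi = A.hi+B.hi = [25.4+10, 16.7+10, 3.4+10] = [35.400,26.700,13.400]
diag = √(48²+48²+48²) = √6912 = 83.138

min=[-12.600,-21.300,-34.600] max=[35.400,26.700,13.400] diag=83.138


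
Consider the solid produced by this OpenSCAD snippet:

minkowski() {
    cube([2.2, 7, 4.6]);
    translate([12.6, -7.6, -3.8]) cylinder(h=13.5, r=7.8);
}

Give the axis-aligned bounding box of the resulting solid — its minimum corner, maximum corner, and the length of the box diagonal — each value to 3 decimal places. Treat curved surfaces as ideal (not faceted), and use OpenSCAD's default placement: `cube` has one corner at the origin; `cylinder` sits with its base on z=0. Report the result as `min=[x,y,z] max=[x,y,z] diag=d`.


min=[4.800,-15.400,-3.800] max=[22.600,7.200,14.300] diag=33.988

A = translate([12.6, -7.6, -3.8]) cylinder(h=13.5, r=7.8) → bbox [4.8,-15.4,-3.8] .. [20.4,0.2,9.7]
B = cube([2.2, 7, 4.6]) → bbox [0,0,0] .. [2.2,7,4.6]
lo = A.lo+B.lo = [4.8+0, -15.4+0, -3.8+0] = [4.800,-15.400,-3.800]
hi = A.hi+B.hi = [20.4+2.2, 0.2+7, 9.7+4.6] = [22.600,7.200,14.300]
diag = √(17.8²+22.6²+18.1²) = √1155.21 = 33.988


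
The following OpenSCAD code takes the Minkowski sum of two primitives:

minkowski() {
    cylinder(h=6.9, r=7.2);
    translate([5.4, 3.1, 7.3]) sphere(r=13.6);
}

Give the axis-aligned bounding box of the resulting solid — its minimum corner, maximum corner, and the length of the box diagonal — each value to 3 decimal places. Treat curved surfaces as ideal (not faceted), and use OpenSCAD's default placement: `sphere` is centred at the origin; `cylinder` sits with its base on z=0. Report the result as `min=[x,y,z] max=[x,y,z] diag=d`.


min=[-15.400,-17.700,-6.300] max=[26.200,23.900,27.800] diag=67.999

A = translate([5.4, 3.1, 7.3]) sphere(r=13.6) → bbox [-8.2,-10.5,-6.3] .. [19,16.7,20.9]
B = cylinder(h=6.9, r=7.2) → bbox [-7.2,-7.2,0] .. [7.2,7.2,6.9]
lo = A.lo+B.lo = [-8.2-7.2, -10.5-7.2, -6.3+0] = [-15.400,-17.700,-6.300]
hi = A.hi+B.hi = [19+7.2, 16.7+7.2, 20.9+6.9] = [26.200,23.900,27.800]
diag = √(41.6²+41.6²+34.1²) = √4623.93 = 67.999


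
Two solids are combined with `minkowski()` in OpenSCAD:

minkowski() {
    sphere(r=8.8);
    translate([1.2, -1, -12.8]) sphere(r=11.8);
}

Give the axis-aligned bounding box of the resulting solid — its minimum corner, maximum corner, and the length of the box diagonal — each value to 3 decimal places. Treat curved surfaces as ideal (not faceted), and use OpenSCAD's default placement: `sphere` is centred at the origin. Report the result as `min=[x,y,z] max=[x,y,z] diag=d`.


A = translate([1.2, -1, -12.8]) sphere(r=11.8) → bbox [-10.6,-12.8,-24.6] .. [13,10.8,-1]
B = sphere(r=8.8) → bbox [-8.8,-8.8,-8.8] .. [8.8,8.8,8.8]
lo = A.lo+B.lo = [-10.6-8.8, -12.8-8.8, -24.6-8.8] = [-19.400,-21.600,-33.400]
hi = A.hi+B.hi = [13+8.8, 10.8+8.8, -1+8.8] = [21.800,19.600,7.800]
diag = √(41.2²+41.2²+41.2²) = √5092.32 = 71.360

min=[-19.400,-21.600,-33.400] max=[21.800,19.600,7.800] diag=71.360


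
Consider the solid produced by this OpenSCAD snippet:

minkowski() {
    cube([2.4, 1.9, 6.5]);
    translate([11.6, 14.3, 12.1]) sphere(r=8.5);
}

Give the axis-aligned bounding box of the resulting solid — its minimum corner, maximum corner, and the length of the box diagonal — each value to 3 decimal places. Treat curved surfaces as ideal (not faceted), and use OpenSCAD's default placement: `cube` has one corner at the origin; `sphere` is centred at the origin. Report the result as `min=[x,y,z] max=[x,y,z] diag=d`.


A = translate([11.6, 14.3, 12.1]) sphere(r=8.5) → bbox [3.1,5.8,3.6] .. [20.1,22.8,20.6]
B = cube([2.4, 1.9, 6.5]) → bbox [0,0,0] .. [2.4,1.9,6.5]
lo = A.lo+B.lo = [3.1+0, 5.8+0, 3.6+0] = [3.100,5.800,3.600]
hi = A.hi+B.hi = [20.1+2.4, 22.8+1.9, 20.6+6.5] = [22.500,24.700,27.100]
diag = √(19.4²+18.9²+23.5²) = √1285.82 = 35.858

min=[3.100,5.800,3.600] max=[22.500,24.700,27.100] diag=35.858


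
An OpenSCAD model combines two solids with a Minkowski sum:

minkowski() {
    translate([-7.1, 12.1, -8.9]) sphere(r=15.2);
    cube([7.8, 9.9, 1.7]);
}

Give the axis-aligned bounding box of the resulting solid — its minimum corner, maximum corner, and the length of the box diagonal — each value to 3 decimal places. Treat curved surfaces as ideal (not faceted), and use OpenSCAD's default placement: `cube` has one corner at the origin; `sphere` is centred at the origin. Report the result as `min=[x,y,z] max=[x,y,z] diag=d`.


min=[-22.300,-3.100,-24.100] max=[15.900,37.200,8.000] diag=64.138

A = translate([-7.1, 12.1, -8.9]) sphere(r=15.2) → bbox [-22.3,-3.1,-24.1] .. [8.1,27.3,6.3]
B = cube([7.8, 9.9, 1.7]) → bbox [0,0,0] .. [7.8,9.9,1.7]
lo = A.lo+B.lo = [-22.3+0, -3.1+0, -24.1+0] = [-22.300,-3.100,-24.100]
hi = A.hi+B.hi = [8.1+7.8, 27.3+9.9, 6.3+1.7] = [15.900,37.200,8.000]
diag = √(38.2²+40.3²+32.1²) = √4113.74 = 64.138


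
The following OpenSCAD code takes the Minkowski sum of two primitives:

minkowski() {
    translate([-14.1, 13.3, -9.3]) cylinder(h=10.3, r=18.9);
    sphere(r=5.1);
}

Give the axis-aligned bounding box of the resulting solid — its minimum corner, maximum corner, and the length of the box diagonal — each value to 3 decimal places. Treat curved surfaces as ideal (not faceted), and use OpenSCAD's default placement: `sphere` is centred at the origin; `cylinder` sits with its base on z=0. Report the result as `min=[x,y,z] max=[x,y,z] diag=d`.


min=[-38.100,-10.700,-14.400] max=[9.900,37.300,6.100] diag=70.910

A = translate([-14.1, 13.3, -9.3]) cylinder(h=10.3, r=18.9) → bbox [-33,-5.6,-9.3] .. [4.8,32.2,1]
B = sphere(r=5.1) → bbox [-5.1,-5.1,-5.1] .. [5.1,5.1,5.1]
lo = A.lo+B.lo = [-33-5.1, -5.6-5.1, -9.3-5.1] = [-38.100,-10.700,-14.400]
hi = A.hi+B.hi = [4.8+5.1, 32.2+5.1, 1+5.1] = [9.900,37.300,6.100]
diag = √(48²+48²+20.5²) = √5028.25 = 70.910


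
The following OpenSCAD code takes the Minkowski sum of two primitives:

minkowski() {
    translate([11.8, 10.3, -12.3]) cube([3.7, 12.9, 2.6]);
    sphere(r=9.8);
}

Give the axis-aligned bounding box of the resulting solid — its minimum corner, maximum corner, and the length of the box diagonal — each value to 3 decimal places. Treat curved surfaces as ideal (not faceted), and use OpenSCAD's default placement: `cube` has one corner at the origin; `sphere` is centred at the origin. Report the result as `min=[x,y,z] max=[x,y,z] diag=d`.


min=[2.000,0.500,-22.100] max=[25.300,33.000,0.100] diag=45.738

A = translate([11.8, 10.3, -12.3]) cube([3.7, 12.9, 2.6]) → bbox [11.8,10.3,-12.3] .. [15.5,23.2,-9.7]
B = sphere(r=9.8) → bbox [-9.8,-9.8,-9.8] .. [9.8,9.8,9.8]
lo = A.lo+B.lo = [11.8-9.8, 10.3-9.8, -12.3-9.8] = [2.000,0.500,-22.100]
hi = A.hi+B.hi = [15.5+9.8, 23.2+9.8, -9.7+9.8] = [25.300,33.000,0.100]
diag = √(23.3²+32.5²+22.2²) = √2091.98 = 45.738


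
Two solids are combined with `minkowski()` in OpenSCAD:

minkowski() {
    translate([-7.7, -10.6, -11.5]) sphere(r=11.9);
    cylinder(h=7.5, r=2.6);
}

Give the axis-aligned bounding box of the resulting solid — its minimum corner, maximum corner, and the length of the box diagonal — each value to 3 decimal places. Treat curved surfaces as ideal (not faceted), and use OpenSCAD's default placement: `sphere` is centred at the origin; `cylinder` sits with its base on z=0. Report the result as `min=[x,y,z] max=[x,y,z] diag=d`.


A = translate([-7.7, -10.6, -11.5]) sphere(r=11.9) → bbox [-19.6,-22.5,-23.4] .. [4.2,1.3,0.4]
B = cylinder(h=7.5, r=2.6) → bbox [-2.6,-2.6,0] .. [2.6,2.6,7.5]
lo = A.lo+B.lo = [-19.6-2.6, -22.5-2.6, -23.4+0] = [-22.200,-25.100,-23.400]
hi = A.hi+B.hi = [4.2+2.6, 1.3+2.6, 0.4+7.5] = [6.800,3.900,7.900]
diag = √(29²+29²+31.3²) = √2661.69 = 51.592

min=[-22.200,-25.100,-23.400] max=[6.800,3.900,7.900] diag=51.592


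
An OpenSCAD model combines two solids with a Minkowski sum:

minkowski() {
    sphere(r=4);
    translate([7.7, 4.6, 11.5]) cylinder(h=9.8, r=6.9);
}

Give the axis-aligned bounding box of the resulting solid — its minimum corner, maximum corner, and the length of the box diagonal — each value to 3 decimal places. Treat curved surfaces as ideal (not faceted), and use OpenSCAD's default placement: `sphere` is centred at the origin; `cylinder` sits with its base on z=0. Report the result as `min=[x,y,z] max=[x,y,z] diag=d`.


A = translate([7.7, 4.6, 11.5]) cylinder(h=9.8, r=6.9) → bbox [0.8,-2.3,11.5] .. [14.6,11.5,21.3]
B = sphere(r=4) → bbox [-4,-4,-4] .. [4,4,4]
lo = A.lo+B.lo = [0.8-4, -2.3-4, 11.5-4] = [-3.200,-6.300,7.500]
hi = A.hi+B.hi = [14.6+4, 11.5+4, 21.3+4] = [18.600,15.500,25.300]
diag = √(21.8²+21.8²+17.8²) = √1267.32 = 35.599

min=[-3.200,-6.300,7.500] max=[18.600,15.500,25.300] diag=35.599


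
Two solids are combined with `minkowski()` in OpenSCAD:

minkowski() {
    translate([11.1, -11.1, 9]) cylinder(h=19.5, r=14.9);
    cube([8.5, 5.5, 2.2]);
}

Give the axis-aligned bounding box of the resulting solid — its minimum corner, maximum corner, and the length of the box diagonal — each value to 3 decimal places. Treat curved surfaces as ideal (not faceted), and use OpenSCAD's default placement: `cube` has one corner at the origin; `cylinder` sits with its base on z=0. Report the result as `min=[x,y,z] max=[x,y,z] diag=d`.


min=[-3.800,-26.000,9.000] max=[34.500,9.300,30.700] diag=56.426

A = translate([11.1, -11.1, 9]) cylinder(h=19.5, r=14.9) → bbox [-3.8,-26,9] .. [26,3.8,28.5]
B = cube([8.5, 5.5, 2.2]) → bbox [0,0,0] .. [8.5,5.5,2.2]
lo = A.lo+B.lo = [-3.8+0, -26+0, 9+0] = [-3.800,-26.000,9.000]
hi = A.hi+B.hi = [26+8.5, 3.8+5.5, 28.5+2.2] = [34.500,9.300,30.700]
diag = √(38.3²+35.3²+21.7²) = √3183.87 = 56.426


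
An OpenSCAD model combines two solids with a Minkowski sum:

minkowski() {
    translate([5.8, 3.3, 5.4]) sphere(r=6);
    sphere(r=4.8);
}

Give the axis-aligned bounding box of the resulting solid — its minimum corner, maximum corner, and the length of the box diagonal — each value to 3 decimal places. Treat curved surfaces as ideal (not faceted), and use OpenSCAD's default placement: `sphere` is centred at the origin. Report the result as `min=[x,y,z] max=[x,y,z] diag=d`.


min=[-5.000,-7.500,-5.400] max=[16.600,14.100,16.200] diag=37.412

A = translate([5.8, 3.3, 5.4]) sphere(r=6) → bbox [-0.2,-2.7,-0.6] .. [11.8,9.3,11.4]
B = sphere(r=4.8) → bbox [-4.8,-4.8,-4.8] .. [4.8,4.8,4.8]
lo = A.lo+B.lo = [-0.2-4.8, -2.7-4.8, -0.6-4.8] = [-5.000,-7.500,-5.400]
hi = A.hi+B.hi = [11.8+4.8, 9.3+4.8, 11.4+4.8] = [16.600,14.100,16.200]
diag = √(21.6²+21.6²+21.6²) = √1399.68 = 37.412


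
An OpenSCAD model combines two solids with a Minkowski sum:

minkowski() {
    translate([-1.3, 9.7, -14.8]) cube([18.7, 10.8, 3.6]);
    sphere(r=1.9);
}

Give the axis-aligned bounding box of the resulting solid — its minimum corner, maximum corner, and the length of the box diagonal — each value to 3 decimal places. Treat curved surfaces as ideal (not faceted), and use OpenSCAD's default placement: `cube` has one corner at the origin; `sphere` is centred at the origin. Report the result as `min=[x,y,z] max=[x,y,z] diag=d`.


A = translate([-1.3, 9.7, -14.8]) cube([18.7, 10.8, 3.6]) → bbox [-1.3,9.7,-14.8] .. [17.4,20.5,-11.2]
B = sphere(r=1.9) → bbox [-1.9,-1.9,-1.9] .. [1.9,1.9,1.9]
lo = A.lo+B.lo = [-1.3-1.9, 9.7-1.9, -14.8-1.9] = [-3.200,7.800,-16.700]
hi = A.hi+B.hi = [17.4+1.9, 20.5+1.9, -11.2+1.9] = [19.300,22.400,-9.300]
diag = √(22.5²+14.6²+7.4²) = √774.17 = 27.824

min=[-3.200,7.800,-16.700] max=[19.300,22.400,-9.300] diag=27.824


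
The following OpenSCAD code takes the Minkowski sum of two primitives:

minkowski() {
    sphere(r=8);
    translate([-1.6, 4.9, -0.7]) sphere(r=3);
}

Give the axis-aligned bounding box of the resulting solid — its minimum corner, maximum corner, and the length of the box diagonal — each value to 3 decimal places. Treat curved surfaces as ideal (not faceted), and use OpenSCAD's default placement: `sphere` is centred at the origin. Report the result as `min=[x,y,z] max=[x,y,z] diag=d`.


min=[-12.600,-6.100,-11.700] max=[9.400,15.900,10.300] diag=38.105

A = translate([-1.6, 4.9, -0.7]) sphere(r=3) → bbox [-4.6,1.9,-3.7] .. [1.4,7.9,2.3]
B = sphere(r=8) → bbox [-8,-8,-8] .. [8,8,8]
lo = A.lo+B.lo = [-4.6-8, 1.9-8, -3.7-8] = [-12.600,-6.100,-11.700]
hi = A.hi+B.hi = [1.4+8, 7.9+8, 2.3+8] = [9.400,15.900,10.300]
diag = √(22²+22²+22²) = √1452 = 38.105


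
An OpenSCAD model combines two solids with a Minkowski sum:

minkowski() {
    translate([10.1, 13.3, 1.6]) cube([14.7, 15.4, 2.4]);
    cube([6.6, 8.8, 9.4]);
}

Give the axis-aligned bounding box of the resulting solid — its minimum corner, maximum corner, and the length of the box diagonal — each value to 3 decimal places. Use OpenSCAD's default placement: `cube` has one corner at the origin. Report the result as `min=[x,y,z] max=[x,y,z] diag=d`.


min=[10.100,13.300,1.600] max=[31.400,37.500,13.400] diag=34.330

A = translate([10.1, 13.3, 1.6]) cube([14.7, 15.4, 2.4]) → bbox [10.1,13.3,1.6] .. [24.8,28.7,4]
B = cube([6.6, 8.8, 9.4]) → bbox [0,0,0] .. [6.6,8.8,9.4]
lo = A.lo+B.lo = [10.1+0, 13.3+0, 1.6+0] = [10.100,13.300,1.600]
hi = A.hi+B.hi = [24.8+6.6, 28.7+8.8, 4+9.4] = [31.400,37.500,13.400]
diag = √(21.3²+24.2²+11.8²) = √1178.57 = 34.330


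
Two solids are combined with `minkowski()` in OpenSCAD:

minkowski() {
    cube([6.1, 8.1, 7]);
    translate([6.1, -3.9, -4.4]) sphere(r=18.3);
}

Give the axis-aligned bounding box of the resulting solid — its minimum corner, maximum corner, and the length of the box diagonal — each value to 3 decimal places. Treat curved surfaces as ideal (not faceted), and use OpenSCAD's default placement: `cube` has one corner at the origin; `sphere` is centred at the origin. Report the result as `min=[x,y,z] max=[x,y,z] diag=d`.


min=[-12.200,-22.200,-22.700] max=[30.500,22.500,20.900] diag=75.646

A = translate([6.1, -3.9, -4.4]) sphere(r=18.3) → bbox [-12.2,-22.2,-22.7] .. [24.4,14.4,13.9]
B = cube([6.1, 8.1, 7]) → bbox [0,0,0] .. [6.1,8.1,7]
lo = A.lo+B.lo = [-12.2+0, -22.2+0, -22.7+0] = [-12.200,-22.200,-22.700]
hi = A.hi+B.hi = [24.4+6.1, 14.4+8.1, 13.9+7] = [30.500,22.500,20.900]
diag = √(42.7²+44.7²+43.6²) = √5722.34 = 75.646


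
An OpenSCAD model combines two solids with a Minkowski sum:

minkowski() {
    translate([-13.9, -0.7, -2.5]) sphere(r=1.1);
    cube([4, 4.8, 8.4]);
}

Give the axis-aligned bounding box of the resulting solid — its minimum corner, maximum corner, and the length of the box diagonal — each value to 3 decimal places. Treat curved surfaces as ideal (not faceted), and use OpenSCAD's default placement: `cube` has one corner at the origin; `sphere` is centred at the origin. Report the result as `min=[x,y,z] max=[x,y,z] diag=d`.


min=[-15.000,-1.800,-3.600] max=[-8.800,5.200,7.000] diag=14.135

A = translate([-13.9, -0.7, -2.5]) sphere(r=1.1) → bbox [-15,-1.8,-3.6] .. [-12.8,0.4,-1.4]
B = cube([4, 4.8, 8.4]) → bbox [0,0,0] .. [4,4.8,8.4]
lo = A.lo+B.lo = [-15+0, -1.8+0, -3.6+0] = [-15.000,-1.800,-3.600]
hi = A.hi+B.hi = [-12.8+4, 0.4+4.8, -1.4+8.4] = [-8.800,5.200,7.000]
diag = √(6.2²+7²+10.6²) = √199.8 = 14.135


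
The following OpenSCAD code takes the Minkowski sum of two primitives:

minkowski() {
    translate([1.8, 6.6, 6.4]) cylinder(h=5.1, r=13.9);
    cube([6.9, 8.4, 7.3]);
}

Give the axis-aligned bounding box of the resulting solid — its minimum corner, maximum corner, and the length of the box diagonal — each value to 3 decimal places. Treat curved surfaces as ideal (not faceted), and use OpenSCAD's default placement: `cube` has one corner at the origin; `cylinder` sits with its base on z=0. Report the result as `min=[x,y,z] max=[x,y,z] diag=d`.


A = translate([1.8, 6.6, 6.4]) cylinder(h=5.1, r=13.9) → bbox [-12.1,-7.3,6.4] .. [15.7,20.5,11.5]
B = cube([6.9, 8.4, 7.3]) → bbox [0,0,0] .. [6.9,8.4,7.3]
lo = A.lo+B.lo = [-12.1+0, -7.3+0, 6.4+0] = [-12.100,-7.300,6.400]
hi = A.hi+B.hi = [15.7+6.9, 20.5+8.4, 11.5+7.3] = [22.600,28.900,18.800]
diag = √(34.7²+36.2²+12.4²) = √2668.29 = 51.655

min=[-12.100,-7.300,6.400] max=[22.600,28.900,18.800] diag=51.655


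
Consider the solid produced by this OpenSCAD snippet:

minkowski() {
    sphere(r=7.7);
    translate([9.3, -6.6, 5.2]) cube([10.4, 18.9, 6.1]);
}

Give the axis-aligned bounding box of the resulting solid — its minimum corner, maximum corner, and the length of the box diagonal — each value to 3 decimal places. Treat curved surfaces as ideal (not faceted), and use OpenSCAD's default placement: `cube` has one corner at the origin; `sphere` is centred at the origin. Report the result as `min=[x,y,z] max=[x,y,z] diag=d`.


min=[1.600,-14.300,-2.500] max=[27.400,20.000,19.000] diag=48.004

A = translate([9.3, -6.6, 5.2]) cube([10.4, 18.9, 6.1]) → bbox [9.3,-6.6,5.2] .. [19.7,12.3,11.3]
B = sphere(r=7.7) → bbox [-7.7,-7.7,-7.7] .. [7.7,7.7,7.7]
lo = A.lo+B.lo = [9.3-7.7, -6.6-7.7, 5.2-7.7] = [1.600,-14.300,-2.500]
hi = A.hi+B.hi = [19.7+7.7, 12.3+7.7, 11.3+7.7] = [27.400,20.000,19.000]
diag = √(25.8²+34.3²+21.5²) = √2304.38 = 48.004


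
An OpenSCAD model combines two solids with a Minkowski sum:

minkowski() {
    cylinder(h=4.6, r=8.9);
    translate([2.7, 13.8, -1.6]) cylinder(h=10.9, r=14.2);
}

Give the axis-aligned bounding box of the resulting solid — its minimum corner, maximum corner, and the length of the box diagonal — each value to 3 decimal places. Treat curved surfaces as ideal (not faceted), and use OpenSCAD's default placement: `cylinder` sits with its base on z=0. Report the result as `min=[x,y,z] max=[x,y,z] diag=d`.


A = translate([2.7, 13.8, -1.6]) cylinder(h=10.9, r=14.2) → bbox [-11.5,-0.4,-1.6] .. [16.9,28,9.3]
B = cylinder(h=4.6, r=8.9) → bbox [-8.9,-8.9,0] .. [8.9,8.9,4.6]
lo = A.lo+B.lo = [-11.5-8.9, -0.4-8.9, -1.6+0] = [-20.400,-9.300,-1.600]
hi = A.hi+B.hi = [16.9+8.9, 28+8.9, 9.3+4.6] = [25.800,36.900,13.900]
diag = √(46.2²+46.2²+15.5²) = √4509.13 = 67.150

min=[-20.400,-9.300,-1.600] max=[25.800,36.900,13.900] diag=67.150


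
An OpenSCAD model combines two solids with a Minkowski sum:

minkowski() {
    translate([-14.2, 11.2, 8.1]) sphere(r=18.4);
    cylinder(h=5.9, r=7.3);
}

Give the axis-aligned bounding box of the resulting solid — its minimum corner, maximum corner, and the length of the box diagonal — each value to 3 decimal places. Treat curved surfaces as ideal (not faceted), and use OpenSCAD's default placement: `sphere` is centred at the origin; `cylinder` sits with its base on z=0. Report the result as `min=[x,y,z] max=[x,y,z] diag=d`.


min=[-39.900,-14.500,-10.300] max=[11.500,36.900,32.400] diag=84.304

A = translate([-14.2, 11.2, 8.1]) sphere(r=18.4) → bbox [-32.6,-7.2,-10.3] .. [4.2,29.6,26.5]
B = cylinder(h=5.9, r=7.3) → bbox [-7.3,-7.3,0] .. [7.3,7.3,5.9]
lo = A.lo+B.lo = [-32.6-7.3, -7.2-7.3, -10.3+0] = [-39.900,-14.500,-10.300]
hi = A.hi+B.hi = [4.2+7.3, 29.6+7.3, 26.5+5.9] = [11.500,36.900,32.400]
diag = √(51.4²+51.4²+42.7²) = √7107.21 = 84.304


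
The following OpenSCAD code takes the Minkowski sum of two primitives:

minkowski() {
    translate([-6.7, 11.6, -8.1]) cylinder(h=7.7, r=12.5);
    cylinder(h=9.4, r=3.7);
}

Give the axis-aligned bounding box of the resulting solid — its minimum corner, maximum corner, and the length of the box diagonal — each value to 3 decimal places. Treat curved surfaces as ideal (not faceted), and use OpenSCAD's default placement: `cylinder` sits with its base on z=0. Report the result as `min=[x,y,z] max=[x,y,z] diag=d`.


A = translate([-6.7, 11.6, -8.1]) cylinder(h=7.7, r=12.5) → bbox [-19.2,-0.9,-8.1] .. [5.8,24.1,-0.4]
B = cylinder(h=9.4, r=3.7) → bbox [-3.7,-3.7,0] .. [3.7,3.7,9.4]
lo = A.lo+B.lo = [-19.2-3.7, -0.9-3.7, -8.1+0] = [-22.900,-4.600,-8.100]
hi = A.hi+B.hi = [5.8+3.7, 24.1+3.7, -0.4+9.4] = [9.500,27.800,9.000]
diag = √(32.4²+32.4²+17.1²) = √2391.93 = 48.907

min=[-22.900,-4.600,-8.100] max=[9.500,27.800,9.000] diag=48.907


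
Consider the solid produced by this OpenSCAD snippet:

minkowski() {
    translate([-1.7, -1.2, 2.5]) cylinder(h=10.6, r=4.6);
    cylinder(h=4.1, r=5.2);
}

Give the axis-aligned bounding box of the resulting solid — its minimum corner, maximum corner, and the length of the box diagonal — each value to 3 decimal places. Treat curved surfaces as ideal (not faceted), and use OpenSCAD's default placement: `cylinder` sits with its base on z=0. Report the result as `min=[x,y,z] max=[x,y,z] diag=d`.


A = translate([-1.7, -1.2, 2.5]) cylinder(h=10.6, r=4.6) → bbox [-6.3,-5.8,2.5] .. [2.9,3.4,13.1]
B = cylinder(h=4.1, r=5.2) → bbox [-5.2,-5.2,0] .. [5.2,5.2,4.1]
lo = A.lo+B.lo = [-6.3-5.2, -5.8-5.2, 2.5+0] = [-11.500,-11.000,2.500]
hi = A.hi+B.hi = [2.9+5.2, 3.4+5.2, 13.1+4.1] = [8.100,8.600,17.200]
diag = √(19.6²+19.6²+14.7²) = √984.41 = 31.375

min=[-11.500,-11.000,2.500] max=[8.100,8.600,17.200] diag=31.375


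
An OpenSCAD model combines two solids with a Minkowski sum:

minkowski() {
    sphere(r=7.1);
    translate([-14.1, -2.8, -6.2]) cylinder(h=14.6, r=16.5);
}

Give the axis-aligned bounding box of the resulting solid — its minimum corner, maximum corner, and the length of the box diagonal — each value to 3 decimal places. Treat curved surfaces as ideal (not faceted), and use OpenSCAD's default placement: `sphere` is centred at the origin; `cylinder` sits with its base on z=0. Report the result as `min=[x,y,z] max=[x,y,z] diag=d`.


min=[-37.700,-26.400,-13.300] max=[9.500,20.800,15.500] diag=72.699

A = translate([-14.1, -2.8, -6.2]) cylinder(h=14.6, r=16.5) → bbox [-30.6,-19.3,-6.2] .. [2.4,13.7,8.4]
B = sphere(r=7.1) → bbox [-7.1,-7.1,-7.1] .. [7.1,7.1,7.1]
lo = A.lo+B.lo = [-30.6-7.1, -19.3-7.1, -6.2-7.1] = [-37.700,-26.400,-13.300]
hi = A.hi+B.hi = [2.4+7.1, 13.7+7.1, 8.4+7.1] = [9.500,20.800,15.500]
diag = √(47.2²+47.2²+28.8²) = √5285.12 = 72.699


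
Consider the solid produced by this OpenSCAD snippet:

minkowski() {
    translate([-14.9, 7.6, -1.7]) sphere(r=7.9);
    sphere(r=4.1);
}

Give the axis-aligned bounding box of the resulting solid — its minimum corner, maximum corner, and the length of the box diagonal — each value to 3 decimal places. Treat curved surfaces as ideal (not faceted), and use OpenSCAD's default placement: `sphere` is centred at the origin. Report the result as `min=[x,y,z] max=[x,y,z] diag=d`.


A = translate([-14.9, 7.6, -1.7]) sphere(r=7.9) → bbox [-22.8,-0.3,-9.6] .. [-7,15.5,6.2]
B = sphere(r=4.1) → bbox [-4.1,-4.1,-4.1] .. [4.1,4.1,4.1]
lo = A.lo+B.lo = [-22.8-4.1, -0.3-4.1, -9.6-4.1] = [-26.900,-4.400,-13.700]
hi = A.hi+B.hi = [-7+4.1, 15.5+4.1, 6.2+4.1] = [-2.900,19.600,10.300]
diag = √(24²+24²+24²) = √1728 = 41.569

min=[-26.900,-4.400,-13.700] max=[-2.900,19.600,10.300] diag=41.569


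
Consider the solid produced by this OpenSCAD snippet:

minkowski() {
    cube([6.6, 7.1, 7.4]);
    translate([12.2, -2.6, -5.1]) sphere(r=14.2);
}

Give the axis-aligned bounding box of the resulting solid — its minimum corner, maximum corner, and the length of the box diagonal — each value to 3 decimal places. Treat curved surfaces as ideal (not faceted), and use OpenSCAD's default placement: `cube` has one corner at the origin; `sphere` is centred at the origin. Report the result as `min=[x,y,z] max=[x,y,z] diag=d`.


A = translate([12.2, -2.6, -5.1]) sphere(r=14.2) → bbox [-2,-16.8,-19.3] .. [26.4,11.6,9.1]
B = cube([6.6, 7.1, 7.4]) → bbox [0,0,0] .. [6.6,7.1,7.4]
lo = A.lo+B.lo = [-2+0, -16.8+0, -19.3+0] = [-2.000,-16.800,-19.300]
hi = A.hi+B.hi = [26.4+6.6, 11.6+7.1, 9.1+7.4] = [33.000,18.700,16.500]
diag = √(35²+35.5²+35.8²) = √3766.89 = 61.375

min=[-2.000,-16.800,-19.300] max=[33.000,18.700,16.500] diag=61.375


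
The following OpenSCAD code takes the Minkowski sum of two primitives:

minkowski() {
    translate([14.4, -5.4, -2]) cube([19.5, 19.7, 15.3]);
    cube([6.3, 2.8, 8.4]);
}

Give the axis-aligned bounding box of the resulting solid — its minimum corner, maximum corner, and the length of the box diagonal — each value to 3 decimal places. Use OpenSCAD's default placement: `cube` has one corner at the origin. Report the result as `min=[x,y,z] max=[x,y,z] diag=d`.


A = translate([14.4, -5.4, -2]) cube([19.5, 19.7, 15.3]) → bbox [14.4,-5.4,-2] .. [33.9,14.3,13.3]
B = cube([6.3, 2.8, 8.4]) → bbox [0,0,0] .. [6.3,2.8,8.4]
lo = A.lo+B.lo = [14.4+0, -5.4+0, -2+0] = [14.400,-5.400,-2.000]
hi = A.hi+B.hi = [33.9+6.3, 14.3+2.8, 13.3+8.4] = [40.200,17.100,21.700]
diag = √(25.8²+22.5²+23.7²) = √1733.58 = 41.636

min=[14.400,-5.400,-2.000] max=[40.200,17.100,21.700] diag=41.636


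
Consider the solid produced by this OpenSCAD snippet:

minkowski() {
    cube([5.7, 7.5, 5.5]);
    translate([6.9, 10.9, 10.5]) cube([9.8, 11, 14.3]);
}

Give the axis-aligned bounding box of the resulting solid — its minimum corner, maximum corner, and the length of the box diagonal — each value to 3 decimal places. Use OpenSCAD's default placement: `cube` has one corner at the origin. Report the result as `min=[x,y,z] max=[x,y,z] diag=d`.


A = translate([6.9, 10.9, 10.5]) cube([9.8, 11, 14.3]) → bbox [6.9,10.9,10.5] .. [16.7,21.9,24.8]
B = cube([5.7, 7.5, 5.5]) → bbox [0,0,0] .. [5.7,7.5,5.5]
lo = A.lo+B.lo = [6.9+0, 10.9+0, 10.5+0] = [6.900,10.900,10.500]
hi = A.hi+B.hi = [16.7+5.7, 21.9+7.5, 24.8+5.5] = [22.400,29.400,30.300]
diag = √(15.5²+18.5²+19.8²) = √974.54 = 31.218

min=[6.900,10.900,10.500] max=[22.400,29.400,30.300] diag=31.218


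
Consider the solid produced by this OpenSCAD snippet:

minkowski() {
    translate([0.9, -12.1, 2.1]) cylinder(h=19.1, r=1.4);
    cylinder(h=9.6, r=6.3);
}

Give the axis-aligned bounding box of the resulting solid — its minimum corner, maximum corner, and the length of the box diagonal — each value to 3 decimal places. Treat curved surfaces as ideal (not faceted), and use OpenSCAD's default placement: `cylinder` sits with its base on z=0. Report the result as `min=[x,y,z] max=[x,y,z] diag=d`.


A = translate([0.9, -12.1, 2.1]) cylinder(h=19.1, r=1.4) → bbox [-0.5,-13.5,2.1] .. [2.3,-10.7,21.2]
B = cylinder(h=9.6, r=6.3) → bbox [-6.3,-6.3,0] .. [6.3,6.3,9.6]
lo = A.lo+B.lo = [-0.5-6.3, -13.5-6.3, 2.1+0] = [-6.800,-19.800,2.100]
hi = A.hi+B.hi = [2.3+6.3, -10.7+6.3, 21.2+9.6] = [8.600,-4.400,30.800]
diag = √(15.4²+15.4²+28.7²) = √1298.01 = 36.028

min=[-6.800,-19.800,2.100] max=[8.600,-4.400,30.800] diag=36.028


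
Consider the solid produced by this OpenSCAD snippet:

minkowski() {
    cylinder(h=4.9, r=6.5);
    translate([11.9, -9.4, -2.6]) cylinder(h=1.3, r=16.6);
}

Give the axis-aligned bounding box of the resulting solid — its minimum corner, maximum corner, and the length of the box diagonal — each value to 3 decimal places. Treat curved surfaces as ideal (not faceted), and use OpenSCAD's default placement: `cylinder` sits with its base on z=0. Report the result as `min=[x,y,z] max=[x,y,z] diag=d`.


min=[-11.200,-32.500,-2.600] max=[35.000,13.700,3.600] diag=65.630

A = translate([11.9, -9.4, -2.6]) cylinder(h=1.3, r=16.6) → bbox [-4.7,-26,-2.6] .. [28.5,7.2,-1.3]
B = cylinder(h=4.9, r=6.5) → bbox [-6.5,-6.5,0] .. [6.5,6.5,4.9]
lo = A.lo+B.lo = [-4.7-6.5, -26-6.5, -2.6+0] = [-11.200,-32.500,-2.600]
hi = A.hi+B.hi = [28.5+6.5, 7.2+6.5, -1.3+4.9] = [35.000,13.700,3.600]
diag = √(46.2²+46.2²+6.2²) = √4307.32 = 65.630


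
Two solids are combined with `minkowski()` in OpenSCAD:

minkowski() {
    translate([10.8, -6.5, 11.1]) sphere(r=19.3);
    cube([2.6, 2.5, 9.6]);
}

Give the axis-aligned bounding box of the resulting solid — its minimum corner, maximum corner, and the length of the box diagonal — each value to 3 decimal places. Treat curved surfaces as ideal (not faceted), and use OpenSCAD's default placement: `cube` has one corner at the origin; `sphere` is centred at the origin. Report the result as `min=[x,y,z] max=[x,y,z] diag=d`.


min=[-8.500,-25.800,-8.200] max=[32.700,15.300,40.000] diag=75.564

A = translate([10.8, -6.5, 11.1]) sphere(r=19.3) → bbox [-8.5,-25.8,-8.2] .. [30.1,12.8,30.4]
B = cube([2.6, 2.5, 9.6]) → bbox [0,0,0] .. [2.6,2.5,9.6]
lo = A.lo+B.lo = [-8.5+0, -25.8+0, -8.2+0] = [-8.500,-25.800,-8.200]
hi = A.hi+B.hi = [30.1+2.6, 12.8+2.5, 30.4+9.6] = [32.700,15.300,40.000]
diag = √(41.2²+41.1²+48.2²) = √5709.89 = 75.564


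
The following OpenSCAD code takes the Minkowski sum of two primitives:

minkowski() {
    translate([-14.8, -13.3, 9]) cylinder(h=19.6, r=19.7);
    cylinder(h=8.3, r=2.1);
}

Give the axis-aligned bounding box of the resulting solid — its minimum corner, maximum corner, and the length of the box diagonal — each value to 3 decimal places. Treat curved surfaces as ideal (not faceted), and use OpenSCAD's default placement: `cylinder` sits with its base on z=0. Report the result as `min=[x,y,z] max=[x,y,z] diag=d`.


A = translate([-14.8, -13.3, 9]) cylinder(h=19.6, r=19.7) → bbox [-34.5,-33,9] .. [4.9,6.4,28.6]
B = cylinder(h=8.3, r=2.1) → bbox [-2.1,-2.1,0] .. [2.1,2.1,8.3]
lo = A.lo+B.lo = [-34.5-2.1, -33-2.1, 9+0] = [-36.600,-35.100,9.000]
hi = A.hi+B.hi = [4.9+2.1, 6.4+2.1, 28.6+8.3] = [7.000,8.500,36.900]
diag = √(43.6²+43.6²+27.9²) = √4580.33 = 67.678

min=[-36.600,-35.100,9.000] max=[7.000,8.500,36.900] diag=67.678
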